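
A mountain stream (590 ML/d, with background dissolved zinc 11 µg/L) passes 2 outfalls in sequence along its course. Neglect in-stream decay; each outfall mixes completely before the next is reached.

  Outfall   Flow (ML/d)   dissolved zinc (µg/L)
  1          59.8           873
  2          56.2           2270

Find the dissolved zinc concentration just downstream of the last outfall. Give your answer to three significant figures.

After outfall 1: Q = 590.0 + 59.80 = 649.8 ML/d; C = (590.0·11.00 + 59.80·873.0)/649.8 = 90.33 µg/L.
After outfall 2: Q = 649.8 + 56.20 = 706.0 ML/d; C = (649.8·90.33 + 56.20·2270)/706.0 = 263.8 µg/L.

264 µg/L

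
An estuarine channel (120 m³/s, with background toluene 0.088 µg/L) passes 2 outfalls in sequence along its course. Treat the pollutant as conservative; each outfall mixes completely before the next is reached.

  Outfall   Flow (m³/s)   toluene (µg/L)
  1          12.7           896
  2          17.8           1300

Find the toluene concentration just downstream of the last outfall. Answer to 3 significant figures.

Below outfall 1: Q → 132.7 m³/s, C = (120.0·0.08800 + 12.70·896.0)/132.7 = 85.83 µg/L.
Below outfall 2: Q → 150.5 m³/s, C = (132.7·85.83 + 17.80·1300)/150.5 = 229.4 µg/L.

229 µg/L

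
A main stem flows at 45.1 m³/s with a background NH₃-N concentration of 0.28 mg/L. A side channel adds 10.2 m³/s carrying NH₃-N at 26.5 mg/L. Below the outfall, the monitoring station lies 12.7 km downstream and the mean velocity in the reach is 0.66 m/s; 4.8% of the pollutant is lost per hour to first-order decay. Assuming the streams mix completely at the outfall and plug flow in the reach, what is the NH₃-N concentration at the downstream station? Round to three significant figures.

After mixing, C = (45.10·0.2800 + 10.20·26.50) / 55.30 = 282.9/55.30 = 5.116 mg/L.
Travel time t = 12.7·1000 / 0.66 = 19240 s = 5.345 h.
4.8%/h lost → k = −ln(1 − 0.048) = 0.04919 h⁻¹.
First-order decay: C = 5.116·exp(−k·t) = 5.116·0.7688 = 3.933 mg/L.

3.93 mg/L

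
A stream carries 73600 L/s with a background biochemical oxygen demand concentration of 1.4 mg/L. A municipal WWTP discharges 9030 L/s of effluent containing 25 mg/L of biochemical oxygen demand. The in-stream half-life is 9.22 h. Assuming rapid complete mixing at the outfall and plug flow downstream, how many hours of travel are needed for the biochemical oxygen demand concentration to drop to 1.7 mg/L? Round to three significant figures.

11.3 h

After mixing, C = (73600·1.400 + 9030·25.00) / 82630 = 328800/82630 = 3.979 mg/L.
Half-life 9.22 h → k = ln 2 / 9.22 = 0.07518 h⁻¹ = 1.804 d⁻¹.
3.979·exp(−k·t) = 1.7 → t = ln(3.979/1.7)/k = 40720 s = 11.31 h.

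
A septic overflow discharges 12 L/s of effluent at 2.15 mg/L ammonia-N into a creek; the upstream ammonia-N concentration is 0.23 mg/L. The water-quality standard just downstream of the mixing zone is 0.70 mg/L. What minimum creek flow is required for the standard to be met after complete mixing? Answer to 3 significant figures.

37.0 L/s

Set C_mix = 0.70: (Q·0.2300 + 12.00·2.150) / (Q + 12.00) = 0.70
→ Q = 12.00·(2.150 − 0.70)/(0.70 − 0.2300) = 37.02 L/s.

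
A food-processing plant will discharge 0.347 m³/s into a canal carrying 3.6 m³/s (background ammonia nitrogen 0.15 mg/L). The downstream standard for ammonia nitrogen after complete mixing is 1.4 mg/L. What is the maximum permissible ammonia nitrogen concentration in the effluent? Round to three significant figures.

14.4 mg/L

At the limit, (Qr·Cr + Qe·Cₑ)/(Qr + Qe) = 1.4:
Cₑ = (3.947·1.4 − 3.600·0.1500) / 0.3470 = 14.37 mg/L.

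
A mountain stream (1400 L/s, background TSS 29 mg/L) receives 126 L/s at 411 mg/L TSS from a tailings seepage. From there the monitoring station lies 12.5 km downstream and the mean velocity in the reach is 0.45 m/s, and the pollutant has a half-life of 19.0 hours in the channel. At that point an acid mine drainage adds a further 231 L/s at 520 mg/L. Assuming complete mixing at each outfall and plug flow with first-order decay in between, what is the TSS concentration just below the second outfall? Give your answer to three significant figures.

After mixing, C = (1400·29.00 + 126.0·411.0) / 1526 = 92390/1526 = 60.54 mg/L; combined flow 1526 L/s.
Travel time t = 12.5·1000 / 0.45 = 27780 s = 7.716 h.
Half-life 19.0 h → k = ln 2 / 19.0 = 0.03648 h⁻¹ = 0.8756 d⁻¹.
Decay over the reach: 60.54·exp(−kt) = 60.54·0.7547 = 45.69 mg/L.
At the second outfall, C = (1526·45.69 + 231.0·520.0) / (1526 + 231.0) = 108.0 mg/L.

108 mg/L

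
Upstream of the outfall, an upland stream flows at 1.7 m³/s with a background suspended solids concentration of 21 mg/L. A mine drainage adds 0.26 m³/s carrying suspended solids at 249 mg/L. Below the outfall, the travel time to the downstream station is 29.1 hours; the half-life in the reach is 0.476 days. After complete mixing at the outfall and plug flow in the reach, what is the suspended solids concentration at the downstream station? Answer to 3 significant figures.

Mass balance: C = (1.700·21.00 + 0.2600·249.0) / 1.960 = 100.4/1.960 = 51.24 mg/L.
Half-life 0.476 d → k = ln 2 / 0.476 = 1.456 d⁻¹.
Applying C = C₀e^(−kt): 51.24 × 0.1711 = 8.767 mg/L.

8.77 mg/L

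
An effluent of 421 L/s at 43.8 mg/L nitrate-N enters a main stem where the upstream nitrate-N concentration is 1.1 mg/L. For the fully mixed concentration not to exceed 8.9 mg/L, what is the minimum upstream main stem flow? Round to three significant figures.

Set C_mix = 8.9: (Q·1.100 + 421.0·43.80) / (Q + 421.0) = 8.9
→ Q = 421.0·(43.80 − 8.9)/(8.9 − 1.100) = 1884 L/s.

1880 L/s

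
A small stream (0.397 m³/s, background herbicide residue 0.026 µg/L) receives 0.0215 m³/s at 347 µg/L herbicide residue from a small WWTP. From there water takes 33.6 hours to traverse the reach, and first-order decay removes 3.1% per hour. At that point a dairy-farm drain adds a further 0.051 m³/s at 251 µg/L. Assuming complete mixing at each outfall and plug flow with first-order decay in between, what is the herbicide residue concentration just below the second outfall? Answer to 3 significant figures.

Mixed concentration C = ΣQC/ΣQ = (0.3970·0.02600 + 0.02150·347.0) / 0.4185 = 7.471/0.4185 = 17.85 µg/L; combined flow 0.4185 m³/s.
3.1%/h lost → k = −ln(1 − 0.031) = 0.03149 h⁻¹.
Decay over the reach: 17.85·exp(−kt) = 17.85·0.3471 = 6.197 µg/L.
At the second outfall, C = (0.4185·6.197 + 0.05100·251.0) / (0.4185 + 0.05100) = 32.79 µg/L.

32.8 µg/L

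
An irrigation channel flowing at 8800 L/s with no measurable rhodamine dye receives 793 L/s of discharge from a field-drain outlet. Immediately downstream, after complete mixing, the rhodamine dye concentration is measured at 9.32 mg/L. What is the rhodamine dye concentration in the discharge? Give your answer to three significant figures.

113 mg/L

Mass balance: 8800·0 + 793.0·Cₑ = 9593·9.320
→ Cₑ = (9593·9.320 − 8800·0) / 793.0 = 112.7 mg/L.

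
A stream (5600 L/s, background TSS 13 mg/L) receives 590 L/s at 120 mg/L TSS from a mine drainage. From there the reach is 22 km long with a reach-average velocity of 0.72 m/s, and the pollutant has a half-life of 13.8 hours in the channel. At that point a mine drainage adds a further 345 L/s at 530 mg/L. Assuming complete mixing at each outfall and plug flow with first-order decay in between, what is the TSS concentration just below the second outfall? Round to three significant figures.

Conservation of mass: C = (5600·13.00 + 590.0·120.0) / 6190 = 143600/6190 = 23.20 mg/L; combined flow 6190 L/s.
Travel time t = 22·1000 / 0.72 = 30560 s = 8.488 h.
Half-life 13.8 h → k = ln 2 / 13.8 = 0.05023 h⁻¹ = 1.205 d⁻¹.
After decay, C = 23.20 × e^(−kt) = 23.20 × 0.6529 = 15.15 mg/L.
Second outfall: C = (6190·15.15 + 345.0·530.0)/6535 = 42.33 mg/L.

42.3 mg/L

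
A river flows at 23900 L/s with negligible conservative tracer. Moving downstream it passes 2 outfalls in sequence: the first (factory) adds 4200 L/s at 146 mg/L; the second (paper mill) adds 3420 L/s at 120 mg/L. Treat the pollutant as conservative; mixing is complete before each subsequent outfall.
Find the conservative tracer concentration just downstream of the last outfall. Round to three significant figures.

Below outfall 1: Q → 28100 L/s, C = (23900·0 + 4200·146.0)/28100 = 21.82 mg/L.
Below outfall 2: Q → 31520 L/s, C = (28100·21.82 + 3420·120.0)/31520 = 32.47 mg/L.

32.5 mg/L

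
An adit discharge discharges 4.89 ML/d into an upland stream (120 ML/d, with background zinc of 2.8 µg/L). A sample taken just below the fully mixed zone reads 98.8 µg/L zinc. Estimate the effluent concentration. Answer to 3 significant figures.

2450 µg/L

Mass balance: 120.0·2.800 + 4.890·Cₑ = 124.9·98.80
→ Cₑ = (124.9·98.80 − 120.0·2.800) / 4.890 = 2455 µg/L.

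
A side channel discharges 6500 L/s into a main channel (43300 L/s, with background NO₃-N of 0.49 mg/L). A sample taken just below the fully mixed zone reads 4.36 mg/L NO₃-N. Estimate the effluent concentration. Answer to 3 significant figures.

Mass balance: 43300·0.4900 + 6500·Cₑ = 49800·4.360
→ Cₑ = (49800·4.360 − 43300·0.4900) / 6500 = 30.14 mg/L.

30.1 mg/L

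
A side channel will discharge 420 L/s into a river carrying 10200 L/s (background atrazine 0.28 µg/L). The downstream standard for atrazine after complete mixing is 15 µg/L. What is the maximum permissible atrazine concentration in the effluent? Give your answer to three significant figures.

At the limit, (Qr·Cr + Qe·Cₑ)/(Qr + Qe) = 15:
Cₑ = (10620·15 − 10200·0.2800) / 420.0 = 372.5 µg/L.

372 µg/L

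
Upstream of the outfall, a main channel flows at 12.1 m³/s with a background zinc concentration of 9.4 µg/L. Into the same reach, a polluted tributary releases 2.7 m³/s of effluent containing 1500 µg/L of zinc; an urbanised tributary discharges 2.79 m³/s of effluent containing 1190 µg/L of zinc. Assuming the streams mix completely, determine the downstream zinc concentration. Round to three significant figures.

425 µg/L

Conservation of mass: C = (12.10·9.400 + 2.700·1500 + 2.790·1190) / 17.59 = 7484/17.59 = 425.5 µg/L.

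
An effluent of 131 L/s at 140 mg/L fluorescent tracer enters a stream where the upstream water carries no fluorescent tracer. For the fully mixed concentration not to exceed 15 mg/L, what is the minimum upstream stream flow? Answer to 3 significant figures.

Set C_mix = 15: (Q·0 + 131.0·140.0) / (Q + 131.0) = 15
→ Q = 131.0·(140.0 − 15)/(15 − 0) = 1092 L/s.

1090 L/s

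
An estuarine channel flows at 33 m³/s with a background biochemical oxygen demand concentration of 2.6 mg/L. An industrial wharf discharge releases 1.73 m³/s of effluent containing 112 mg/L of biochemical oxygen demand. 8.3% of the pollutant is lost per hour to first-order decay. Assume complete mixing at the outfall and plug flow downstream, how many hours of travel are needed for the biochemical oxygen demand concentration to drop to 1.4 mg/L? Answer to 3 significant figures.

20.2 h

Flow-weighted average: C = (33.00·2.600 + 1.730·112.0) / 34.73 = 279.6/34.73 = 8.050 mg/L.
8.3%/h lost → k = −ln(1 − 0.083) = 0.08665 h⁻¹.
8.050·exp(−k·t) = 1.4 → t = ln(8.050/1.4)/k = 72670 s = 20.19 h.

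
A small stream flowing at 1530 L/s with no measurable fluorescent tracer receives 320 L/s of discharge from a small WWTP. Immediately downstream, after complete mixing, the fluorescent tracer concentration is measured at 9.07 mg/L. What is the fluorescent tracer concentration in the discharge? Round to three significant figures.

52.4 mg/L

Mass balance: 1530·0 + 320.0·Cₑ = 1850·9.070
→ Cₑ = (1850·9.070 − 1530·0) / 320.0 = 52.44 mg/L.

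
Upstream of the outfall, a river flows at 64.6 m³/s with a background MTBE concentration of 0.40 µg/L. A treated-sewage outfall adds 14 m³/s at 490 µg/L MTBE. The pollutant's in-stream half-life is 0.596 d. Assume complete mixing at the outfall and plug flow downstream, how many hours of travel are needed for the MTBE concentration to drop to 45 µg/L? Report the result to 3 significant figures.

Mass balance: C = (64.60·0.4000 + 14.00·490.0) / 78.60 = 6886/78.60 = 87.61 µg/L.
Half-life 0.596 d → k = ln 2 / 0.596 = 1.163 d⁻¹.
87.61·exp(−k·t) = 45 → t = ln(87.61/45)/k = 49490 s = 13.75 h.

13.7 h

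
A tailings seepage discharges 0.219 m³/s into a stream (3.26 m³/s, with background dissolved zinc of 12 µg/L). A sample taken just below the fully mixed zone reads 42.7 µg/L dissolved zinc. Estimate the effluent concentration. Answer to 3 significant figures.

500 µg/L

Mass balance: 3.260·12.00 + 0.2190·Cₑ = 3.479·42.70
→ Cₑ = (3.479·42.70 − 3.260·12.00) / 0.2190 = 499.7 µg/L.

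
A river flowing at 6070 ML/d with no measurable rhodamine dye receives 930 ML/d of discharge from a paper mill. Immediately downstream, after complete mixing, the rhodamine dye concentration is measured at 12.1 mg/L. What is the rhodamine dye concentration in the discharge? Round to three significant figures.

91.1 mg/L

Mass balance: 6070·0 + 930.0·Cₑ = 7000·12.10
→ Cₑ = (7000·12.10 − 6070·0) / 930.0 = 91.08 mg/L.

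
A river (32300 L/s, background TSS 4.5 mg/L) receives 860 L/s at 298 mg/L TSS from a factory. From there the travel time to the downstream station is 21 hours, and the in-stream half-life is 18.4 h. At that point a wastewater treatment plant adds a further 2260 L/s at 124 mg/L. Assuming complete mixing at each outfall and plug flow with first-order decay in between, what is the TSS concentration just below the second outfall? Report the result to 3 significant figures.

After mixing, C = (32300·4.500 + 860.0·298.0) / 33160 = 401600/33160 = 12.11 mg/L; combined flow 33160 L/s.
Half-life 18.4 h → k = ln 2 / 18.4 = 0.03767 h⁻¹ = 0.9041 d⁻¹.
First-order decay: C = 12.11·exp(−k·t) = 12.11·0.4533 = 5.491 mg/L.
At the second outfall, C = (33160·5.491 + 2260·124.0) / (33160 + 2260) = 13.05 mg/L.

13.1 mg/L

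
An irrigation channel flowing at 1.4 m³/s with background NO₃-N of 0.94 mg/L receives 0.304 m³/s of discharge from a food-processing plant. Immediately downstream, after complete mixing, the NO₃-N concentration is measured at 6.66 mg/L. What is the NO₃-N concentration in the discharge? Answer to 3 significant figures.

Mass balance: 1.400·0.9400 + 0.3040·Cₑ = 1.704·6.660
→ Cₑ = (1.704·6.660 − 1.400·0.9400) / 0.3040 = 33.00 mg/L.

33.0 mg/L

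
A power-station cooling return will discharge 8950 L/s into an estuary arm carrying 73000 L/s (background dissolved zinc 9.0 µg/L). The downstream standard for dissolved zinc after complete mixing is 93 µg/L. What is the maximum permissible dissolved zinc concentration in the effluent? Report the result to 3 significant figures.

At the limit, (Qr·Cr + Qe·Cₑ)/(Qr + Qe) = 93:
Cₑ = (81950·93 − 73000·9.000) / 8950 = 778.1 µg/L.

778 µg/L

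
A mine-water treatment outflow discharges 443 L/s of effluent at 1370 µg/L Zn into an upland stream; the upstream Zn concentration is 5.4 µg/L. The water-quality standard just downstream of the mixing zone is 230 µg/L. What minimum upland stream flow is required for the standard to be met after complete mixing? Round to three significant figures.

2250 L/s

Set C_mix = 230: (Q·5.400 + 443.0·1370) / (Q + 443.0) = 230
→ Q = 443.0·(1370 − 230)/(230 − 5.400) = 2249 L/s.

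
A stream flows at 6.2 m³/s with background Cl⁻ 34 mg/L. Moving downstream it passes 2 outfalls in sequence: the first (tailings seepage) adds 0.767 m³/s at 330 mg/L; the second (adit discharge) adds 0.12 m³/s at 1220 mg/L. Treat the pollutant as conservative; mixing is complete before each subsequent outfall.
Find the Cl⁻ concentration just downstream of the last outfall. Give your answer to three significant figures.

86.1 mg/L

Outfall 1: combined Q = 6.967 m³/s; C = (6.200·34.00 + 0.7670·330.0)/6.967 = 66.59 mg/L.
Outfall 2: combined Q = 7.087 m³/s; C = (6.967·66.59 + 0.1200·1220)/7.087 = 86.12 mg/L.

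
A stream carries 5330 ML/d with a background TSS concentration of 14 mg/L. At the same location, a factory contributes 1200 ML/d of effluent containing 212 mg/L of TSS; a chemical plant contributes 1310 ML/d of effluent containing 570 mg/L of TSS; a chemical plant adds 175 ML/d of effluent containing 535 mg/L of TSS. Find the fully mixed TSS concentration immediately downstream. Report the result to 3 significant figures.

Mass balance: C = (5330·14.00 + 1200·212.0 + 1310·570.0 + 175.0·535.0) / 8015 = 1169000/8015 = 145.9 mg/L.

146 mg/L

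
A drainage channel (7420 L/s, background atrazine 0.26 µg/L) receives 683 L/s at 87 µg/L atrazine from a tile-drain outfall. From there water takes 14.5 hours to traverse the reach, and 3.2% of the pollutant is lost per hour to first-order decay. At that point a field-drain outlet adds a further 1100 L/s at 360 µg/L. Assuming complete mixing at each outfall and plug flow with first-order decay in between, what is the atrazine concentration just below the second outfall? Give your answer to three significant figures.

Conservation of mass: C = (7420·0.2600 + 683.0·87.00) / 8103 = 61350/8103 = 7.571 µg/L; combined flow 8103 L/s.
3.2%/h lost → k = −ln(1 − 0.032) = 0.03252 h⁻¹.
After decay, C = 7.571 × e^(−kt) = 7.571 × 0.6240 = 4.725 µg/L.
At the second outfall, C = (8103·4.725 + 1100·360.0) / (8103 + 1100) = 47.19 µg/L.

47.2 µg/L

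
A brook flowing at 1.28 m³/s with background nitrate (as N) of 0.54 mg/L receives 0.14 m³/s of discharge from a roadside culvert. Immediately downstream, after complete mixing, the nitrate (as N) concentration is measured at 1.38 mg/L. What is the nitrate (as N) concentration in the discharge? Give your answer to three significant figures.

Mass balance: 1.280·0.5400 + 0.1400·Cₑ = 1.420·1.380
→ Cₑ = (1.420·1.380 − 1.280·0.5400) / 0.1400 = 9.060 mg/L.

9.06 mg/L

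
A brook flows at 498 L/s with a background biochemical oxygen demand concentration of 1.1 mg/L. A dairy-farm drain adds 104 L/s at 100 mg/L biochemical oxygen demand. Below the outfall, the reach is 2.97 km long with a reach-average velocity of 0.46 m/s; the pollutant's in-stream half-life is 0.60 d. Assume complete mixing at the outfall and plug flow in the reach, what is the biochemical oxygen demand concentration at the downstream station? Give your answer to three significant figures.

Mixed concentration C = ΣQC/ΣQ = (498.0·1.100 + 104.0·100.0) / 602.0 = 10950/602.0 = 18.19 mg/L.
Travel time t = 2.97·1000 / 0.46 = 6457 s = 1.793 h.
Half-life 0.60 d → k = ln 2 / 0.60 = 1.155 d⁻¹.
After decay, C = 18.19 × e^(−kt) = 18.19 × 0.9173 = 16.68 mg/L.

16.7 mg/L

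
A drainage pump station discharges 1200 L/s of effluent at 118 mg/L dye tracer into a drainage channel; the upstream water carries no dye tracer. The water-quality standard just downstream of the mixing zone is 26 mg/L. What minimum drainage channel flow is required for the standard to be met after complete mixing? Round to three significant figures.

4250 L/s

Set C_mix = 26: (Q·0 + 1200·118.0) / (Q + 1200) = 26
→ Q = 1200·(118.0 − 26)/(26 − 0) = 4246 L/s.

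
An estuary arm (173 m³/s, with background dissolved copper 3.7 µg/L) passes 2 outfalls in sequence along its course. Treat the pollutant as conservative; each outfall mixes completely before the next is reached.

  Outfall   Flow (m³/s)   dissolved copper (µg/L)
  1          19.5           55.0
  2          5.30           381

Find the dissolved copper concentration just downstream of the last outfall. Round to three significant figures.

Below outfall 1: Q → 192.5 m³/s, C = (173.0·3.700 + 19.50·55.00)/192.5 = 8.897 µg/L.
Below outfall 2: Q → 197.8 m³/s, C = (192.5·8.897 + 5.300·381.0)/197.8 = 18.87 µg/L.

18.9 µg/L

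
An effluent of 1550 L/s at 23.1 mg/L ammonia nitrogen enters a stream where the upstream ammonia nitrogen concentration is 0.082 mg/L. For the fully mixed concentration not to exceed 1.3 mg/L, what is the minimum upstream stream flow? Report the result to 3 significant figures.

27700 L/s

Set C_mix = 1.3: (Q·0.08200 + 1550·23.10) / (Q + 1550) = 1.3
→ Q = 1550·(23.10 − 1.3)/(1.3 − 0.08200) = 27740 L/s.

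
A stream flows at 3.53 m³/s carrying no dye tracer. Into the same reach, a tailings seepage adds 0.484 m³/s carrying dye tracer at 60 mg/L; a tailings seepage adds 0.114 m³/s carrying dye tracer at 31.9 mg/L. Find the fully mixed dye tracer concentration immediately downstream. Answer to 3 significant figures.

Mass balance: C = (3.530·0 + 0.4840·60.00 + 0.1140·31.90) / 4.128 = 32.68/4.128 = 7.916 mg/L.

7.92 mg/L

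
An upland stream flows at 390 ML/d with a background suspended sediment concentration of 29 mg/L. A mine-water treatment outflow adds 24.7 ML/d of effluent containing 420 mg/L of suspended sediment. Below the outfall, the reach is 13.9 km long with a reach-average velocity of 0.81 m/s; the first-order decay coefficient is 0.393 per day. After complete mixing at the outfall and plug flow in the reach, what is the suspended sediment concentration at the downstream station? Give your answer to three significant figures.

48.4 mg/L

After mixing, C = (390.0·29.00 + 24.70·420.0) / 414.7 = 21680/414.7 = 52.29 mg/L.
Travel time t = 13.9·1000 / 0.81 = 17160 s = 4.767 h.
First-order decay: C = 52.29·exp(−k·t) = 52.29·0.9249 = 48.36 mg/L.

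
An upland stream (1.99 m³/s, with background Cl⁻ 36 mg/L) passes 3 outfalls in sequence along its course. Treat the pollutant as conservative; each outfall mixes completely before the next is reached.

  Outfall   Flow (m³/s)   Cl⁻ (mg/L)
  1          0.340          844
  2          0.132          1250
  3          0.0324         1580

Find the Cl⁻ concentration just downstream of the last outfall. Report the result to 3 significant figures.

After outfall 1: Q = 1.990 + 0.3400 = 2.330 m³/s; C = (1.990·36.00 + 0.3400·844.0)/2.330 = 153.9 mg/L.
After outfall 2: Q = 2.330 + 0.1320 = 2.462 m³/s; C = (2.330·153.9 + 0.1320·1250)/2.462 = 212.7 mg/L.
After outfall 3: Q = 2.462 + 0.03240 = 2.494 m³/s; C = (2.462·212.7 + 0.03240·1580)/2.494 = 230.4 mg/L.

230 mg/L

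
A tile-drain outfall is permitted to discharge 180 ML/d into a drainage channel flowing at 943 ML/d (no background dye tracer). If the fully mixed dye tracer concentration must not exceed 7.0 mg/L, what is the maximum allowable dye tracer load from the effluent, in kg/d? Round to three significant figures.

Mass balance at the limit: 943.0·0 + 180.0·Cₑ = 1123·7.0 → Cₑ = 43.67 mg/L.
180.0 ML/d = 2.083 m³/s. Load = 2.083 m³/s × 43.67 g/m³ × 86 400 s/d = 7861 kg/d.

7860 kg/d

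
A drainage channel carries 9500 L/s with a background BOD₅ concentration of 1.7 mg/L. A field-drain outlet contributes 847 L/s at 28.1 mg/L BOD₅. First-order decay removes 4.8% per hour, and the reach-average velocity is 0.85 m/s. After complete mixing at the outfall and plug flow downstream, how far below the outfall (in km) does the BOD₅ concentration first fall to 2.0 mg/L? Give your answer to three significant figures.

Mixed concentration C = ΣQC/ΣQ = (9500·1.700 + 847.0·28.10) / 10350 = 39950/10350 = 3.861 mg/L.
4.8%/h lost → k = −ln(1 − 0.048) = 0.04919 h⁻¹.
Set 3.861·exp(−k·t) = 2.0 → t = ln(3.861/2.0)/k = 48140 s = 13.37 h.
Distance = v·t = 0.85·48140 = 40920 m = 40.92 km.

40.9 km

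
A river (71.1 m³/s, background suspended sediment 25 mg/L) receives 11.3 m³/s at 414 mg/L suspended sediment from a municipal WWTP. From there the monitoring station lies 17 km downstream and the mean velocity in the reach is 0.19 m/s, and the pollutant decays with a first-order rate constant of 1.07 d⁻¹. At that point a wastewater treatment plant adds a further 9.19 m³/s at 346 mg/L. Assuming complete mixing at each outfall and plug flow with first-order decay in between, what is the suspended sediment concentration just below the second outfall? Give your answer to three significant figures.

Flow-weighted average: C = (71.10·25.00 + 11.30·414.0) / 82.40 = 6456/82.40 = 78.35 mg/L; combined flow 82.40 m³/s.
Travel time t = 17·1000 / 0.19 = 89470 s = 24.85 h.
Applying C = C₀e^(−kt): 78.35 × 0.3302 = 25.87 mg/L.
At the second outfall, C = (82.40·25.87 + 9.190·346.0) / (82.40 + 9.190) = 57.99 mg/L.

58.0 mg/L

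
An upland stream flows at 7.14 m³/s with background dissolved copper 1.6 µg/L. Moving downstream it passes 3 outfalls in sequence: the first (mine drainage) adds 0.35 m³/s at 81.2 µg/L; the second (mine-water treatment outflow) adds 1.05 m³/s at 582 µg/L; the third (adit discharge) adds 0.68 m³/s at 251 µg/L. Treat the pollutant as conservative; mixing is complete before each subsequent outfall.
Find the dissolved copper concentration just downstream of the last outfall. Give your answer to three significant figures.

89.1 µg/L

After outfall 1: Q = 7.140 + 0.3500 = 7.490 m³/s; C = (7.140·1.600 + 0.3500·81.20)/7.490 = 5.320 µg/L.
After outfall 2: Q = 7.490 + 1.050 = 8.540 m³/s; C = (7.490·5.320 + 1.050·582.0)/8.540 = 76.22 µg/L.
After outfall 3: Q = 8.540 + 0.6800 = 9.220 m³/s; C = (8.540·76.22 + 0.6800·251.0)/9.220 = 89.11 µg/L.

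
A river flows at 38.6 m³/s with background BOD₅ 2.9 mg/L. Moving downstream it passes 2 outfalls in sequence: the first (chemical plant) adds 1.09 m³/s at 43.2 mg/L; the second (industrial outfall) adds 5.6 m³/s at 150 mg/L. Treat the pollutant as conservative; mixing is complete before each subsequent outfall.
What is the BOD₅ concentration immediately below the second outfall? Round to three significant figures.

After outfall 1: Q = 38.60 + 1.090 = 39.69 m³/s; C = (38.60·2.900 + 1.090·43.20)/39.69 = 4.007 mg/L.
After outfall 2: Q = 39.69 + 5.600 = 45.29 m³/s; C = (39.69·4.007 + 5.600·150.0)/45.29 = 22.06 mg/L.

22.1 mg/L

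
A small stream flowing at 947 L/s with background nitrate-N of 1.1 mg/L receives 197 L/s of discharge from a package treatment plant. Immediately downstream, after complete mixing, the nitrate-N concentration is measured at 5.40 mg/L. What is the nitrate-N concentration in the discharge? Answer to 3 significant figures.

26.1 mg/L

Mass balance: 947.0·1.100 + 197.0·Cₑ = 1144·5.400
→ Cₑ = (1144·5.400 − 947.0·1.100) / 197.0 = 26.07 mg/L.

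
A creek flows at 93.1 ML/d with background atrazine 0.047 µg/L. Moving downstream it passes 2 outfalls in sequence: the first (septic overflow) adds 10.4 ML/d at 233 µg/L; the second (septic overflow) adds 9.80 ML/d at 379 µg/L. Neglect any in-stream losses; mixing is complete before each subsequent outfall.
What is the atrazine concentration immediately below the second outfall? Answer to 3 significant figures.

After outfall 1: Q = 93.10 + 10.40 = 103.5 ML/d; C = (93.10·0.04700 + 10.40·233.0)/103.5 = 23.45 µg/L.
After outfall 2: Q = 103.5 + 9.800 = 113.3 ML/d; C = (103.5·23.45 + 9.800·379.0)/113.3 = 54.21 µg/L.

54.2 µg/L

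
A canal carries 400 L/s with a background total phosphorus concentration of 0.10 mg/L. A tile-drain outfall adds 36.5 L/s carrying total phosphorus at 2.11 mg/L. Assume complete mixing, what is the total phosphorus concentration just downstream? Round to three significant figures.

0.268 mg/L

After mixing, C = (400.0·0.1000 + 36.50·2.110) / 436.5 = 117.0/436.5 = 0.2681 mg/L.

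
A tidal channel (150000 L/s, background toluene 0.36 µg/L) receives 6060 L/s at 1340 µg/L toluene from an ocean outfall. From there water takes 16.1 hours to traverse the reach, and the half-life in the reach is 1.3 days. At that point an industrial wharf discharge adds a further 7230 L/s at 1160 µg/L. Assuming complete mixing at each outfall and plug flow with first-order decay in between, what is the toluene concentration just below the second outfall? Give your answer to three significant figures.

After mixing, C = (150000·0.3600 + 6060·1340) / 156100 = 8174000/156100 = 52.38 µg/L; combined flow 156100 L/s.
Half-life 1.3 d → k = ln 2 / 1.3 = 0.5332 d⁻¹.
After decay, C = 52.38 × e^(−kt) = 52.38 × 0.6993 = 36.63 µg/L.
Second outfall: C = (156100·36.63 + 7230·1160)/163300 = 86.37 µg/L.

86.4 µg/L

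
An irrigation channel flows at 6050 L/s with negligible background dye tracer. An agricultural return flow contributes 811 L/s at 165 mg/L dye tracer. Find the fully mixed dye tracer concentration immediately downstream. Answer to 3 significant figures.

Flow-weighted average: C = (6050·0 + 811.0·165.0) / 6861 = 133800/6861 = 19.50 mg/L.

19.5 mg/L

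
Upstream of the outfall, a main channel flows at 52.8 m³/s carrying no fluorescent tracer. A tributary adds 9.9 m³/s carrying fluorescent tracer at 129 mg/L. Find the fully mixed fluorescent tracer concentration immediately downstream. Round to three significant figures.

Flow-weighted average: C = (52.80·0 + 9.900·129.0) / 62.70 = 1277/62.70 = 20.37 mg/L.

20.4 mg/L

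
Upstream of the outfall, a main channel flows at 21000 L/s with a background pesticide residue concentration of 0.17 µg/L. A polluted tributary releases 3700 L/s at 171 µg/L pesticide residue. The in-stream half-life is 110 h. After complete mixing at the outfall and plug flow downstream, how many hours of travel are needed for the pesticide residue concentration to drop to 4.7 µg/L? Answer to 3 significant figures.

270 h

After mixing, C = (21000·0.1700 + 3700·171.0) / 24700 = 636300/24700 = 25.76 µg/L.
Half-life 110 h → k = ln 2 / 110 = 0.006301 h⁻¹ = 0.1512 d⁻¹.
25.76·exp(−k·t) = 4.7 → t = ln(25.76/4.7)/k = 971900 s = 270.0 h.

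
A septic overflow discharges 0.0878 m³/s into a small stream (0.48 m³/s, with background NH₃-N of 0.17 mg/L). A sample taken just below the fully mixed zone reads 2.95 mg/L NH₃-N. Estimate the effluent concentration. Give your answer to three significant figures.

Mass balance: 0.4800·0.1700 + 0.08780·Cₑ = 0.5678·2.950
→ Cₑ = (0.5678·2.950 − 0.4800·0.1700) / 0.08780 = 18.15 mg/L.

18.1 mg/L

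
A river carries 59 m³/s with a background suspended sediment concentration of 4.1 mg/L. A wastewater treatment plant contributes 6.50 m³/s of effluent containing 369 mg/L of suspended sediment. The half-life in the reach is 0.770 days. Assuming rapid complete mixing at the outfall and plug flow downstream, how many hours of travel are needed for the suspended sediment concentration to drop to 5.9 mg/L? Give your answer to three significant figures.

51.2 h

After mixing, C = (59.00·4.100 + 6.500·369.0) / 65.50 = 2640/65.50 = 40.31 mg/L.
Half-life 0.770 d → k = ln 2 / 0.770 = 0.9002 d⁻¹.
40.31·exp(−k·t) = 5.9 → t = ln(40.31/5.9)/k = 184400 s = 51.23 h.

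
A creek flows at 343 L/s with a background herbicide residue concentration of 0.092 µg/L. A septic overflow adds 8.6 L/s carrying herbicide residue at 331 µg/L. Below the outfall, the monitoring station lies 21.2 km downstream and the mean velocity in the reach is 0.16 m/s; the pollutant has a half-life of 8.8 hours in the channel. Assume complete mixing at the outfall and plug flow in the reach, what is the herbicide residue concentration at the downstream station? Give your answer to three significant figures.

0.451 µg/L

Conservation of mass: C = (343.0·0.09200 + 8.600·331.0) / 351.6 = 2878/351.6 = 8.186 µg/L.
Travel time t = 21.2·1000 / 0.16 = 132500 s = 36.81 h.
Half-life 8.8 h → k = ln 2 / 8.8 = 0.07877 h⁻¹ = 1.890 d⁻¹.
Decay over the reach: 8.186·exp(−kt) = 8.186·0.05508 = 0.4508 µg/L.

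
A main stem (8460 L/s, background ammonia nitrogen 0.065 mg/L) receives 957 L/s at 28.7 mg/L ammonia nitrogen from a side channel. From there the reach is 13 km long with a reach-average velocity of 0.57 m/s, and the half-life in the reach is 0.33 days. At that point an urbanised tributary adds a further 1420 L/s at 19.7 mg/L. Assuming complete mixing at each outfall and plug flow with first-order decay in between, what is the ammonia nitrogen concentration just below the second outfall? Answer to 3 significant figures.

After mixing, C = (8460·0.06500 + 957.0·28.70) / 9417 = 28020/9417 = 2.975 mg/L; combined flow 9417 L/s.
Travel time t = 13·1000 / 0.57 = 22810 s = 6.335 h.
Half-life 0.33 d → k = ln 2 / 0.33 = 2.100 d⁻¹.
Applying C = C₀e^(−kt): 2.975 × 0.5744 = 1.709 mg/L.
At the second outfall, C = (9417·1.709 + 1420·19.70) / (9417 + 1420) = 4.066 mg/L.

4.07 mg/L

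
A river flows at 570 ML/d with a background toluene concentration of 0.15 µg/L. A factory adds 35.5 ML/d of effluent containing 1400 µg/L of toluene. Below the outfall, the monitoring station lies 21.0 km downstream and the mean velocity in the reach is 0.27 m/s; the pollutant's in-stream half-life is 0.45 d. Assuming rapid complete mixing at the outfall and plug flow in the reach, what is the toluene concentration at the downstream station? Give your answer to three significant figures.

Mixed concentration C = ΣQC/ΣQ = (570.0·0.1500 + 35.50·1400) / 605.5 = 49790/605.5 = 82.22 µg/L.
Travel time t = 21.0·1000 / 0.27 = 77780 s = 21.60 h.
Half-life 0.45 d → k = ln 2 / 0.45 = 1.540 d⁻¹.
First-order decay: C = 82.22·exp(−k·t) = 82.22·0.2499 = 20.55 µg/L.

20.5 µg/L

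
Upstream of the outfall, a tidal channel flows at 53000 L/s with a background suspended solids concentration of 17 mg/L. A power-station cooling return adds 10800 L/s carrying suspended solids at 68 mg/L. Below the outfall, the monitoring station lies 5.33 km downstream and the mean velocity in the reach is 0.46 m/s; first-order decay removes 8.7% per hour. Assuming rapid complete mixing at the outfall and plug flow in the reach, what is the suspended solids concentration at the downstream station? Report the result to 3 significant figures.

19.1 mg/L

Mixed concentration C = ΣQC/ΣQ = (53000·17.00 + 10800·68.00) / 63800 = 1635000/63800 = 25.63 mg/L.
Travel time t = 5.33·1000 / 0.46 = 11590 s = 3.219 h.
8.7%/h lost → k = −ln(1 − 0.087) = 0.09102 h⁻¹.
After decay, C = 25.63 × e^(−kt) = 25.63 × 0.7461 = 19.12 mg/L.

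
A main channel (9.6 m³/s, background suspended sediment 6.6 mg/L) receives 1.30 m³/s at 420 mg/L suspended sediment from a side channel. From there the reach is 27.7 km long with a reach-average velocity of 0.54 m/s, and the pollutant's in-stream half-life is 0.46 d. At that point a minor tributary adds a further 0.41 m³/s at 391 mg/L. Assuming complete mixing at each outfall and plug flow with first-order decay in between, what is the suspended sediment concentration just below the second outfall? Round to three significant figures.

Flow-weighted average: C = (9.600·6.600 + 1.300·420.0) / 10.90 = 609.4/10.90 = 55.90 mg/L; combined flow 10.90 m³/s.
Travel time t = 27.7·1000 / 0.54 = 51300 s = 14.25 h.
Half-life 0.46 d → k = ln 2 / 0.46 = 1.507 d⁻¹.
After decay, C = 55.90 × e^(−kt) = 55.90 × 0.4088 = 22.85 mg/L.
At the second outfall, C = (10.90·22.85 + 0.4100·391.0) / (10.90 + 0.4100) = 36.20 mg/L.

36.2 mg/L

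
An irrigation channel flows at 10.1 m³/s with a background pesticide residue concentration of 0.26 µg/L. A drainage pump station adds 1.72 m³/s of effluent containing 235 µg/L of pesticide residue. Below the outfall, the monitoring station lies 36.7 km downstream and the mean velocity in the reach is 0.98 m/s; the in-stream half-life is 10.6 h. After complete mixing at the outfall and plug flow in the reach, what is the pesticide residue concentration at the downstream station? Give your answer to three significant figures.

17.4 µg/L

Mass balance: C = (10.10·0.2600 + 1.720·235.0) / 11.82 = 406.8/11.82 = 34.42 µg/L.
Travel time t = 36.7·1000 / 0.98 = 37450 s = 10.40 h.
Half-life 10.6 h → k = ln 2 / 10.6 = 0.06539 h⁻¹ = 1.569 d⁻¹.
Applying C = C₀e^(−kt): 34.42 × 0.5065 = 17.43 µg/L.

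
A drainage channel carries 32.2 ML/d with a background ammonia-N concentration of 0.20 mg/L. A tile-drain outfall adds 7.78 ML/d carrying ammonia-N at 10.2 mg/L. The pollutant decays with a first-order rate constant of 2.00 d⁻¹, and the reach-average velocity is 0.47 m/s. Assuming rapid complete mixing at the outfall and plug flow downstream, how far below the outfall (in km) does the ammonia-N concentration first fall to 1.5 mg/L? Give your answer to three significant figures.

Mixed concentration C = ΣQC/ΣQ = (32.20·0.2000 + 7.780·10.20) / 39.98 = 85.80/39.98 = 2.146 mg/L.
Set 2.146·exp(−k·t) = 1.5 → t = ln(2.146/1.5)/k = 15470 s = 4.298 h.
Distance = v·t = 0.47·15470 = 7271 m = 7.271 km.

7.27 km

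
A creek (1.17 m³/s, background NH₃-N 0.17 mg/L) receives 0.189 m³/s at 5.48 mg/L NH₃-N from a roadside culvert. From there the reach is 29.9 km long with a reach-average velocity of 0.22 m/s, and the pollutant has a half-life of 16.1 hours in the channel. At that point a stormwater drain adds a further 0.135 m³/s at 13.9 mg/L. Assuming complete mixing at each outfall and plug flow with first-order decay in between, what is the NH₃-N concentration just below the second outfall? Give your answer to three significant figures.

1.42 mg/L

Conservation of mass: C = (1.170·0.1700 + 0.1890·5.480) / 1.359 = 1.235/1.359 = 0.9085 mg/L; combined flow 1.359 m³/s.
Travel time t = 29.9·1000 / 0.22 = 135900 s = 37.75 h.
Half-life 16.1 h → k = ln 2 / 16.1 = 0.04305 h⁻¹ = 1.033 d⁻¹.
Applying C = C₀e^(−kt): 0.9085 × 0.1968 = 0.1788 mg/L.
Second outfall: C = (1.359·0.1788 + 0.1350·13.90)/1.494 = 1.419 mg/L.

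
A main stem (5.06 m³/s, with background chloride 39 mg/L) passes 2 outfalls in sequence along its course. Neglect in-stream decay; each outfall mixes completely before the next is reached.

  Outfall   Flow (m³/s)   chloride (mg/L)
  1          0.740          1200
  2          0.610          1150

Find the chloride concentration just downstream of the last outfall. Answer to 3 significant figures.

After outfall 1: Q = 5.060 + 0.7400 = 5.800 m³/s; C = (5.060·39.00 + 0.7400·1200)/5.800 = 187.1 mg/L.
After outfall 2: Q = 5.800 + 0.6100 = 6.410 m³/s; C = (5.800·187.1 + 0.6100·1150)/6.410 = 278.8 mg/L.

279 mg/L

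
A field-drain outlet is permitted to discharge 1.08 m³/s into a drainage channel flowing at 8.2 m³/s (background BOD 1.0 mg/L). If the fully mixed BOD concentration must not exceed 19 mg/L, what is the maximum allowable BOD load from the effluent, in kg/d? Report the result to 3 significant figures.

Mass balance at the limit: 8.200·1.000 + 1.080·Cₑ = 9.280·19 → Cₑ = 155.7 mg/L.
Load = 1.080 m³/s × 155.7 g/m³ × 86 400 s/d = 14530 kg/d.

14500 kg/d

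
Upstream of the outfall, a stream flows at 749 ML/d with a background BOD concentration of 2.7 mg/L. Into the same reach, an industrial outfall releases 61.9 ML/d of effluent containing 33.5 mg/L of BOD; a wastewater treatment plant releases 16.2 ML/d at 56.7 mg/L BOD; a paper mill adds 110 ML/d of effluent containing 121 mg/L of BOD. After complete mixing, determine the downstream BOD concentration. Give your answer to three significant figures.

Flow-weighted average: C = (749.0·2.700 + 61.90·33.50 + 16.20·56.70 + 110.0·121.0) / 937.1 = 18320/937.1 = 19.55 mg/L.

19.6 mg/L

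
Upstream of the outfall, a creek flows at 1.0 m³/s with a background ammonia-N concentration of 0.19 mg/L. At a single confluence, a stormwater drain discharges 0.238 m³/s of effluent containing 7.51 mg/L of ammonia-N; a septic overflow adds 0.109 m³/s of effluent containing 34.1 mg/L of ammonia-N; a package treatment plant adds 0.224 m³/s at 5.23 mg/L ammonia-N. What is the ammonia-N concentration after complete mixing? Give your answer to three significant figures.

Flow-weighted average: C = (1.000·0.1900 + 0.2380·7.510 + 0.1090·34.10 + 0.2240·5.230) / 1.571 = 6.866/1.571 = 4.370 mg/L.

4.37 mg/L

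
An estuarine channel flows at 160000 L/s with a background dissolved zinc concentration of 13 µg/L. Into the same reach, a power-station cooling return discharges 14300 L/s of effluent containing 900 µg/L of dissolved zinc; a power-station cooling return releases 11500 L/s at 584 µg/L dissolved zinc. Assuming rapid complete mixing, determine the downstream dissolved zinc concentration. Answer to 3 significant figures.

After mixing, C = (160000·13.00 + 14300·900.0 + 11500·584.0) / 185800 = 21670000/185800 = 116.6 µg/L.

117 µg/L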